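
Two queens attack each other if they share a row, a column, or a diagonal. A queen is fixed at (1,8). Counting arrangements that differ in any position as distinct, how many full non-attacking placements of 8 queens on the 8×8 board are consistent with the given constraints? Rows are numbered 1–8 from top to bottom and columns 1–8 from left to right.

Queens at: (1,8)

Branch on row 2: col 1 → 0; col 2 → 2; col 3 → 1; col 4 → 1; col 5 → 0; col 6 → 0.
Sum: 0 + 2 + 1 + 1 + 0 + 0 = 4.

4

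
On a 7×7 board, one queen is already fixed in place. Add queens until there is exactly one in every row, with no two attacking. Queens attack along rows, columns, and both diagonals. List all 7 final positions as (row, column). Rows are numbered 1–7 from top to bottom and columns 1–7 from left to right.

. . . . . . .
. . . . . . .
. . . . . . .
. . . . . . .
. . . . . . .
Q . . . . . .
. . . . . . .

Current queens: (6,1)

(1,4) (2,2) (3,7) (4,5) (5,3) (6,1) (7,6)

Row 1: attacked by (6,1)→{1,6}. Safe: 2, 3, 4, 5, 7. Place at column 4.
Row 2: attacked by (1,4)→{3,4,5}; (6,1)→{1,5}. Safe: 2, 6, 7. Place at column 2.
Row 3: attacked by (1,4)→{2,4,6}; (2,2)→{1,2,3}; (6,1)→{1,4}. Safe: 5, 7. Place at column 7.
Row 4: attacked by (1,4)→{1,4,7}; (2,2)→{2,4}; (3,7)→{6,7}; (6,1)→{1,3}. Safe: 5. Place at column 5.
Row 5: attacked by (1,4)→{4}; (2,2)→{2,5}; (3,7)→{5,7}; (4,5)→{4,5,6}; (6,1)→{1,2}. Safe: 3. Place at column 3.
Row 7: attacked by (1,4)→{4}; (2,2)→{2,7}; (3,7)→{3,7}; (4,5)→{2,5}; (5,3)→{1,3,5}; (6,1)→{1,2}. Safe: 6. Place at column 6.
Columns [4, 2, 7, 5, 3, 1, 6], r−c [-3, 0, -4, -1, 2, 5, 1], r+c [5, 4, 10, 9, 8, 7, 13] are all distinct, so no two queens attack.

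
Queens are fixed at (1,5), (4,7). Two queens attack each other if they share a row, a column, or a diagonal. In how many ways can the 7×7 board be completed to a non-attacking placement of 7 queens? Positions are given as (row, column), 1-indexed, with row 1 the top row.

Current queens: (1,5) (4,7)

1

Branch on row 2: col 1 → 1; col 2 → 0; col 3 → 0.
Sum: 1 + 0 + 0 = 1.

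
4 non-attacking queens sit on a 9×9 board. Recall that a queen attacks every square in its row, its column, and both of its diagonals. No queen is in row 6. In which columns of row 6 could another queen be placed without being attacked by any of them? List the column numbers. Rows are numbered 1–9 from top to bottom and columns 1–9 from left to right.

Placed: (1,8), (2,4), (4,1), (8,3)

(1,8) attacks row 6 at column 8 and diagonals 3.
(2,4) attacks row 6 at column 4 and diagonals 8.
(4,1) attacks row 6 at column 1 and diagonals 3.
(8,3) attacks row 6 at column 3 and diagonals 1, 5.
Attacked columns: {1, 3, 4, 5, 8}. Safe: {2, 6, 7, 9}.

columns 2, 6, 7, 9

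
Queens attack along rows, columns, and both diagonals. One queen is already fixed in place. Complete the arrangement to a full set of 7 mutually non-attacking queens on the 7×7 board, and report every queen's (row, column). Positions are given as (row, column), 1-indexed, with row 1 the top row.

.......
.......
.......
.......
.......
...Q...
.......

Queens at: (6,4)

(1,5) (2,2) (3,6) (4,3) (5,7) (6,4) (7,1)

Row 1: attacked by (6,4)→{4}. Safe: 1, 2, 3, 5, 6, 7. Place at column 5.
Row 2: attacked by (1,5)→{4,5,6}; (6,4)→{4}. Safe: 1, 2, 3, 7. Place at column 2.
Row 3: attacked by (1,5)→{3,5,7}; (2,2)→{1,2,3}; (6,4)→{1,4,7}. Safe: 6. Place at column 6.
Row 4: attacked by (1,5)→{2,5}; (2,2)→{2,4}; (3,6)→{5,6,7}; (6,4)→{2,4,6}. Safe: 1, 3. Place at column 3.
Row 5: attacked by (1,5)→{1,5}; (2,2)→{2,5}; (3,6)→{4,6}; (4,3)→{2,3,4}; (6,4)→{3,4,5}. Safe: 7. Place at column 7.
Row 7: attacked by (1,5)→{5}; (2,2)→{2,7}; (3,6)→{2,6}; (4,3)→{3,6}; (5,7)→{5,7}; (6,4)→{3,4,5}. Safe: 1. Place at column 1.
Columns [5, 2, 6, 3, 7, 4, 1], r−c [-4, 0, -3, 1, -2, 2, 6], r+c [6, 4, 9, 7, 12, 10, 8] are all distinct, so no two queens attack.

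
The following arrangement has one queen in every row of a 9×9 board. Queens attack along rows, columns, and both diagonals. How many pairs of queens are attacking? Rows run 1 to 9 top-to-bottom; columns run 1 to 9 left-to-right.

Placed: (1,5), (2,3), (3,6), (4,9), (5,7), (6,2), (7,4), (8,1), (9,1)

2

Same column: (8,1)–(9,1) (column 1).
Same diagonal: (3,6)–(8,1) (|3−8| = |6−1| = 5).
Total attacking pairs: 2.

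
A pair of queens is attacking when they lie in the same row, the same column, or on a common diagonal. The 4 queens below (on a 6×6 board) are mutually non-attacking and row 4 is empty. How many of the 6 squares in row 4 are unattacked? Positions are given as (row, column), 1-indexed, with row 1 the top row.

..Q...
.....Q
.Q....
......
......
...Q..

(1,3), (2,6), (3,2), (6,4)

(1,3) attacks row 4 at column 3 and diagonals 6.
(2,6) attacks row 4 at column 6 and diagonals 4.
(3,2) attacks row 4 at column 2 and diagonals 1, 3.
(6,4) attacks row 4 at column 4 and diagonals 2, 6.
Attacked columns: {1, 2, 3, 4, 6}. Safe: {5}.

1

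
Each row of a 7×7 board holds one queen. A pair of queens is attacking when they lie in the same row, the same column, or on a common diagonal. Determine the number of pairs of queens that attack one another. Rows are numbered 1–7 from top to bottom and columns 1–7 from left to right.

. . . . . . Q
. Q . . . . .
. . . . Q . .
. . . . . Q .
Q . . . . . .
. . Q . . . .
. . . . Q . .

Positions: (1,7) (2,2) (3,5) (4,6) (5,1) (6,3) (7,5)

Same column: (3,5)–(7,5) (column 5).
Same diagonal: (1,7)–(3,5) (|1−3| = |7−5| = 2); (3,5)–(4,6) (|3−4| = |5−6| = 1).
Total attacking pairs: 3.

3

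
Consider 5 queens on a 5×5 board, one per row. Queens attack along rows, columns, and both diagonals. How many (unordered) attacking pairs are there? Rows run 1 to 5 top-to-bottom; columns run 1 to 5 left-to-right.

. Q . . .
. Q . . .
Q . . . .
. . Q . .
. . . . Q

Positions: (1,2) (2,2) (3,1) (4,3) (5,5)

3

Same column: (1,2)–(2,2) (column 2).
Same diagonal: (2,2)–(3,1) (|2−3| = |2−1| = 1); (2,2)–(5,5) (|2−5| = |2−5| = 3).
Total attacking pairs: 3.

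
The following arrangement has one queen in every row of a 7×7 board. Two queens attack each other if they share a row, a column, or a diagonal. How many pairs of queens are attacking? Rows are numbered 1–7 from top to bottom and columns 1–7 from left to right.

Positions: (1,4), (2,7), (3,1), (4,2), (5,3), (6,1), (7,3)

5

Same column: (3,1)–(6,1) (column 1); (5,3)–(7,3) (column 3).
Same diagonal: (3,1)–(4,2) (|3−4| = |1−2| = 1); (3,1)–(5,3) (|3−5| = |1−3| = 2); (4,2)–(5,3) (|4−5| = |2−3| = 1).
Total attacking pairs: 5.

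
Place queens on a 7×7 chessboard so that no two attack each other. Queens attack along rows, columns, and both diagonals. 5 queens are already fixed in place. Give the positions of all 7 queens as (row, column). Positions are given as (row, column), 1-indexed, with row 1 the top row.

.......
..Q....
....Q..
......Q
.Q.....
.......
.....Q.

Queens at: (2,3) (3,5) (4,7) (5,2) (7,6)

Row 1: attacked by (2,3)→{2,3,4}; (3,5)→{3,5,7}; (4,7)→{4,7}; (5,2)→{2,6}; (7,6)→{6}. Safe: 1. Place at column 1.
Row 6: attacked by (1,1)→{1,6}; (2,3)→{3,7}; (3,5)→{2,5}; (4,7)→{5,7}; (5,2)→{1,2,3}; (7,6)→{5,6,7}. Safe: 4. Place at column 4.
Columns [1, 3, 5, 7, 2, 4, 6], r−c [0, -1, -2, -3, 3, 2, 1], r+c [2, 5, 8, 11, 7, 10, 13] are all distinct, so no two queens attack.

(1,1) (2,3) (3,5) (4,7) (5,2) (6,4) (7,6)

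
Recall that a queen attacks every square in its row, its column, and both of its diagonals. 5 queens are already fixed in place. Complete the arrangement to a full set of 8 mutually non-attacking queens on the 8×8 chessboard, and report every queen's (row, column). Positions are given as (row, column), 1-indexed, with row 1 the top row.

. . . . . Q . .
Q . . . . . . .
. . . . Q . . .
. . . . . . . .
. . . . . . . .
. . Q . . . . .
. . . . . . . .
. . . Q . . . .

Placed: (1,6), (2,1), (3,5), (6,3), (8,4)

Row 4: attacked by (1,6)→{3,6}; (2,1)→{1,3}; (3,5)→{4,5,6}; (6,3)→{1,3,5}; (8,4)→{4,8}. Safe: 2, 7. Place at column 2.
Row 5: attacked by (1,6)→{2,6}; (2,1)→{1,4}; (3,5)→{3,5,7}; (4,2)→{1,2,3}; (6,3)→{2,3,4}; (8,4)→{1,4,7}. Safe: 8. Place at column 8.
Row 7: attacked by (1,6)→{6}; (2,1)→{1,6}; (3,5)→{1,5}; (4,2)→{2,5}; (5,8)→{6,8}; (6,3)→{2,3,4}; (8,4)→{3,4,5}. Safe: 7. Place at column 7.
Columns [6, 1, 5, 2, 8, 3, 7, 4], r−c [-5, 1, -2, 2, -3, 3, 0, 4], r+c [7, 3, 8, 6, 13, 9, 14, 12] are all distinct, so no two queens attack.

(1,6) (2,1) (3,5) (4,2) (5,8) (6,3) (7,7) (8,4)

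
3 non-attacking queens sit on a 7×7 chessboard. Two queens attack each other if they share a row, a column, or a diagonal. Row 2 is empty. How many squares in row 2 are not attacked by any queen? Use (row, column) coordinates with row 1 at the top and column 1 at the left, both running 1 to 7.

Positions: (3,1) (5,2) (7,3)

3

(3,1) attacks row 2 at column 1 and diagonals 2.
(5,2) attacks row 2 at column 2 and diagonals 5.
(7,3) attacks row 2 at column 3.
Attacked columns: {1, 2, 3, 5}. Safe: {4, 6, 7}.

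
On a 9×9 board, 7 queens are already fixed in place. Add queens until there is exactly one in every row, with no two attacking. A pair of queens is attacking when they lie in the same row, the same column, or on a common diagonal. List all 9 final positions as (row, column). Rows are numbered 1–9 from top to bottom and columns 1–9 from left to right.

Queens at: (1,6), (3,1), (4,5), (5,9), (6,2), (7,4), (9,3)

Row 2: attacked by (1,6)→{5,6,7}; (3,1)→{1,2}; (4,5)→{3,5,7}; (5,9)→{6,9}; (6,2)→{2,6}; (7,4)→{4,9}; (9,3)→{3}. Safe: 8. Place at column 8.
Row 8: attacked by (1,6)→{6}; (2,8)→{2,8}; (3,1)→{1,6}; (4,5)→{1,5,9}; (5,9)→{6,9}; (6,2)→{2,4}; (7,4)→{3,4,5}; (9,3)→{2,3,4}. Safe: 7. Place at column 7.
Columns [6, 8, 1, 5, 9, 2, 4, 7, 3], r−c [-5, -6, 2, -1, -4, 4, 3, 1, 6], r+c [7, 10, 4, 9, 14, 8, 11, 15, 12] are all distinct, so no two queens attack.

(1,6) (2,8) (3,1) (4,5) (5,9) (6,2) (7,4) (8,7) (9,3)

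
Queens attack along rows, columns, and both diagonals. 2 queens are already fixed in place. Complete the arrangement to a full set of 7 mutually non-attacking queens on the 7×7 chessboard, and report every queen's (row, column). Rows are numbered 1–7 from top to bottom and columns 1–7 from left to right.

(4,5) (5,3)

(1,4) (2,2) (3,7) (4,5) (5,3) (6,1) (7,6)

Row 1: attacked by (4,5)→{2,5}; (5,3)→{3,7}. Safe: 1, 4, 6. Place at column 4.
Row 2: attacked by (1,4)→{3,4,5}; (4,5)→{3,5,7}; (5,3)→{3,6}. Safe: 1, 2. Place at column 2.
Row 3: attacked by (1,4)→{2,4,6}; (2,2)→{1,2,3}; (4,5)→{4,5,6}; (5,3)→{1,3,5}. Safe: 7. Place at column 7.
Row 6: attacked by (1,4)→{4}; (2,2)→{2,6}; (3,7)→{4,7}; (4,5)→{3,5,7}; (5,3)→{2,3,4}. Safe: 1. Place at column 1.
Row 7: attacked by (1,4)→{4}; (2,2)→{2,7}; (3,7)→{3,7}; (4,5)→{2,5}; (5,3)→{1,3,5}; (6,1)→{1,2}. Safe: 6. Place at column 6.
Columns [4, 2, 7, 5, 3, 1, 6], r−c [-3, 0, -4, -1, 2, 5, 1], r+c [5, 4, 10, 9, 8, 7, 13] are all distinct, so no two queens attack.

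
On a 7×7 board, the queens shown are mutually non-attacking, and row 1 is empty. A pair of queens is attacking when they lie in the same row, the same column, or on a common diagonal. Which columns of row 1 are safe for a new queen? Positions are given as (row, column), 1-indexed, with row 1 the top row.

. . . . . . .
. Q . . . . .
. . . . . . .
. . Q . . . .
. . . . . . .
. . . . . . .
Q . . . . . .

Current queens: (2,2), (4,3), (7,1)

columns 4, 5

(2,2) attacks row 1 at column 2 and diagonals 1, 3.
(4,3) attacks row 1 at column 3 and diagonals 6.
(7,1) attacks row 1 at column 1 and diagonals 7.
Attacked columns: {1, 2, 3, 6, 7}. Safe: {4, 5}.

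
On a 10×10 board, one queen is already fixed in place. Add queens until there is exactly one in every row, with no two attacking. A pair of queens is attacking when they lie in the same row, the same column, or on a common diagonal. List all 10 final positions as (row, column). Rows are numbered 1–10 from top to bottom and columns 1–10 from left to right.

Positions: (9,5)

(1,9) (2,6) (3,1) (4,3) (5,10) (6,7) (7,4) (8,8) (9,5) (10,2)

Row 1: attacked by (9,5)→{5}. Safe: 1, 2, 3, 4, 6, 7, 8, 9, 10. Place at column 9.
Row 2: attacked by (1,9)→{8,9,10}; (9,5)→{5}. Safe: 1, 2, 3, 4, 6, 7. Place at column 6.
Row 3: attacked by (1,9)→{7,9}; (2,6)→{5,6,7}; (9,5)→{5}. Safe: 1, 2, 3, 4, 8, 10. Place at column 1.
Row 4: attacked by (1,9)→{6,9}; (2,6)→{4,6,8}; (3,1)→{1,2}; (9,5)→{5,10}. Safe: 3, 7. Place at column 3.
Row 5: attacked by (1,9)→{5,9}; (2,6)→{3,6,9}; (3,1)→{1,3}; (4,3)→{2,3,4}; (9,5)→{1,5,9}. Safe: 7, 8, 10. Place at column 10.
Row 6: attacked by (1,9)→{4,9}; (2,6)→{2,6,10}; (3,1)→{1,4}; (4,3)→{1,3,5}; (5,10)→{9,10}; (9,5)→{2,5,8}. Safe: 7. Place at column 7.
Row 7: attacked by (1,9)→{3,9}; (2,6)→{1,6}; (3,1)→{1,5}; (4,3)→{3,6}; (5,10)→{8,10}; (6,7)→{6,7,8}; (9,5)→{3,5,7}. Safe: 2, 4. Place at column 4.
Row 8: attacked by (1,9)→{2,9}; (2,6)→{6}; (3,1)→{1,6}; (4,3)→{3,7}; (5,10)→{7,10}; (6,7)→{5,7,9}; (7,4)→{3,4,5}; (9,5)→{4,5,6}. Safe: 8. Place at column 8.
Row 10: attacked by (1,9)→{9}; (2,6)→{6}; (3,1)→{1,8}; (4,3)→{3,9}; (5,10)→{5,10}; (6,7)→{3,7}; (7,4)→{1,4,7}; (8,8)→{6,8,10}; (9,5)→{4,5,6}. Safe: 2. Place at column 2.
Columns [9, 6, 1, 3, 10, 7, 4, 8, 5, 2], r−c [-8, -4, 2, 1, -5, -1, 3, 0, 4, 8], r+c [10, 8, 4, 7, 15, 13, 11, 16, 14, 12] are all distinct, so no two queens attack.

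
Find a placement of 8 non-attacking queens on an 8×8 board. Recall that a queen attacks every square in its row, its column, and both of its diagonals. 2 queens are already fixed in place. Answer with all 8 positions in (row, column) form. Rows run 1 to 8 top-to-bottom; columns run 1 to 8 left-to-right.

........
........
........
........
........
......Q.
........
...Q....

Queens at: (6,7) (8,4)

(1,3) (2,6) (3,8) (4,1) (5,5) (6,7) (7,2) (8,4)

Row 1: attacked by (6,7)→{2,7}; (8,4)→{4}. Safe: 1, 3, 5, 6, 8. Place at column 3.
Row 2: attacked by (1,3)→{2,3,4}; (6,7)→{3,7}; (8,4)→{4}. Safe: 1, 5, 6, 8. Place at column 6.
Row 3: attacked by (1,3)→{1,3,5}; (2,6)→{5,6,7}; (6,7)→{4,7}; (8,4)→{4}. Safe: 2, 8. Place at column 8.
Row 4: attacked by (1,3)→{3,6}; (2,6)→{4,6,8}; (3,8)→{7,8}; (6,7)→{5,7}; (8,4)→{4,8}. Safe: 1, 2. Place at column 1.
Row 5: attacked by (1,3)→{3,7}; (2,6)→{3,6}; (3,8)→{6,8}; (4,1)→{1,2}; (6,7)→{6,7,8}; (8,4)→{1,4,7}. Safe: 5. Place at column 5.
Row 7: attacked by (1,3)→{3}; (2,6)→{1,6}; (3,8)→{4,8}; (4,1)→{1,4}; (5,5)→{3,5,7}; (6,7)→{6,7,8}; (8,4)→{3,4,5}. Safe: 2. Place at column 2.
Columns [3, 6, 8, 1, 5, 7, 2, 4], r−c [-2, -4, -5, 3, 0, -1, 5, 4], r+c [4, 8, 11, 5, 10, 13, 9, 12] are all distinct, so no two queens attack.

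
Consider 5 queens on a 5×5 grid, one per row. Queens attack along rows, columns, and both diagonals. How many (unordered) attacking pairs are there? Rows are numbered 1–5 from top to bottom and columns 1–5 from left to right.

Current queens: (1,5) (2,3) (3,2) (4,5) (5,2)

4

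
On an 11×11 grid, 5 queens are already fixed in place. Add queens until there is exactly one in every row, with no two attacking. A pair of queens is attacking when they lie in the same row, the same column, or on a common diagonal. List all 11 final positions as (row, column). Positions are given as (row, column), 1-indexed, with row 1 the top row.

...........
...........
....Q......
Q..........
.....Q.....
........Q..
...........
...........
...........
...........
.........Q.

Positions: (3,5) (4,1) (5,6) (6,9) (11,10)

Row 1: attacked by (3,5)→{3,5,7}; (4,1)→{1,4}; (5,6)→{2,6,10}; (6,9)→{4,9}; (11,10)→{10}. Safe: 8, 11. Place at column 8.
Row 2: attacked by (1,8)→{7,8,9}; (3,5)→{4,5,6}; (4,1)→{1,3}; (5,6)→{3,6,9}; (6,9)→{5,9}; (11,10)→{1,10}. Safe: 2, 11. Place at column 2.
Row 7: attacked by (1,8)→{2,8}; (2,2)→{2,7}; (3,5)→{1,5,9}; (4,1)→{1,4}; (5,6)→{4,6,8}; (6,9)→{8,9,10}; (11,10)→{6,10}. Safe: 3, 11. Place at column 11.
Row 8: attacked by (1,8)→{1,8}; (2,2)→{2,8}; (3,5)→{5,10}; (4,1)→{1,5}; (5,6)→{3,6,9}; (6,9)→{7,9,11}; (7,11)→{10,11}; (11,10)→{7,10}. Safe: 4. Place at column 4.
Row 9: attacked by (1,8)→{8}; (2,2)→{2,9}; (3,5)→{5,11}; (4,1)→{1,6}; (5,6)→{2,6,10}; (6,9)→{6,9}; (7,11)→{9,11}; (8,4)→{3,4,5}; (11,10)→{8,10}. Safe: 7. Place at column 7.
Row 10: attacked by (1,8)→{8}; (2,2)→{2,10}; (3,5)→{5}; (4,1)→{1,7}; (5,6)→{1,6,11}; (6,9)→{5,9}; (7,11)→{8,11}; (8,4)→{2,4,6}; (9,7)→{6,7,8}; (11,10)→{9,10,11}. Safe: 3. Place at column 3.
Columns [8, 2, 5, 1, 6, 9, 11, 4, 7, 3, 10], r−c [-7, 0, -2, 3, -1, -3, -4, 4, 2, 7, 1], r+c [9, 4, 8, 5, 11, 15, 18, 12, 16, 13, 21] are all distinct, so no two queens attack.

(1,8) (2,2) (3,5) (4,1) (5,6) (6,9) (7,11) (8,4) (9,7) (10,3) (11,10)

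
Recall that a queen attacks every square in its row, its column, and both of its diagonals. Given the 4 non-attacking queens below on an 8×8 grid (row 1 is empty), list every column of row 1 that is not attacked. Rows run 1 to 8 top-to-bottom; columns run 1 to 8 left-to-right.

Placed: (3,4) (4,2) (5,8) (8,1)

columns 3, 7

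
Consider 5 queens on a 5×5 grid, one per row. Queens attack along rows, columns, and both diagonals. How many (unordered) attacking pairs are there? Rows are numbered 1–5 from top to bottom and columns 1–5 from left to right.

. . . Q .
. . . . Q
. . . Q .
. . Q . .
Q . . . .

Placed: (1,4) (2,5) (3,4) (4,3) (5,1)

Same column: (1,4)–(3,4) (column 4).
Same diagonal: (1,4)–(2,5) (|1−2| = |4−5| = 1); (2,5)–(3,4) (|2−3| = |5−4| = 1); (2,5)–(4,3) (|2−4| = |5−3| = 2); (3,4)–(4,3) (|3−4| = |4−3| = 1).
Total attacking pairs: 5.

5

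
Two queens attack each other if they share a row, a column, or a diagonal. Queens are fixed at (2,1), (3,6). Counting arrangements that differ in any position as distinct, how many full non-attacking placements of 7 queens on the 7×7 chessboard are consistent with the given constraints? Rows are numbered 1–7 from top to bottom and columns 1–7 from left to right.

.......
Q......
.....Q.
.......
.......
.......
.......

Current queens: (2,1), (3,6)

3

Branch on row 1: col 3 → 2; col 5 → 1; col 7 → 0.
Sum: 2 + 1 + 0 = 3.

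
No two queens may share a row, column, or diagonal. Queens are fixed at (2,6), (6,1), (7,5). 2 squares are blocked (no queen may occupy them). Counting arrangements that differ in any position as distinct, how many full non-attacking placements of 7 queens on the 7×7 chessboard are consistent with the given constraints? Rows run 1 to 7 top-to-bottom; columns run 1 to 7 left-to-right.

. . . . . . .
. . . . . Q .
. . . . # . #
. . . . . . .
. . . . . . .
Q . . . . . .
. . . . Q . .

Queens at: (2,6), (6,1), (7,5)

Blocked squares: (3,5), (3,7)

1

Branch on row 1: col 2 → 1; col 3 → 0; col 4 → 0.
Sum: 1 + 0 + 0 = 1.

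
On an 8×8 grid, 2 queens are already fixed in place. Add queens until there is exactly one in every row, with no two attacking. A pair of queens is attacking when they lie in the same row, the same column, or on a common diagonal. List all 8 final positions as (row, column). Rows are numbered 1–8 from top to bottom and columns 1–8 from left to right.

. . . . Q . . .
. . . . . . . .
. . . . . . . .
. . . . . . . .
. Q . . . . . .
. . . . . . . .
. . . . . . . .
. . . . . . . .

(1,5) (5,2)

Row 2: attacked by (1,5)→{4,5,6}; (5,2)→{2,5}. Safe: 1, 3, 7, 8. Place at column 7.
Row 3: attacked by (1,5)→{3,5,7}; (2,7)→{6,7,8}; (5,2)→{2,4}. Safe: 1. Place at column 1.
Row 4: attacked by (1,5)→{2,5,8}; (2,7)→{5,7}; (3,1)→{1,2}; (5,2)→{1,2,3}. Safe: 4, 6. Place at column 4.
Row 6: attacked by (1,5)→{5}; (2,7)→{3,7}; (3,1)→{1,4}; (4,4)→{2,4,6}; (5,2)→{1,2,3}. Safe: 8. Place at column 8.
Row 7: attacked by (1,5)→{5}; (2,7)→{2,7}; (3,1)→{1,5}; (4,4)→{1,4,7}; (5,2)→{2,4}; (6,8)→{7,8}. Safe: 3, 6. Place at column 6.
Row 8: attacked by (1,5)→{5}; (2,7)→{1,7}; (3,1)→{1,6}; (4,4)→{4,8}; (5,2)→{2,5}; (6,8)→{6,8}; (7,6)→{5,6,7}. Safe: 3. Place at column 3.
Columns [5, 7, 1, 4, 2, 8, 6, 3], r−c [-4, -5, 2, 0, 3, -2, 1, 5], r+c [6, 9, 4, 8, 7, 14, 13, 11] are all distinct, so no two queens attack.

(1,5) (2,7) (3,1) (4,4) (5,2) (6,8) (7,6) (8,3)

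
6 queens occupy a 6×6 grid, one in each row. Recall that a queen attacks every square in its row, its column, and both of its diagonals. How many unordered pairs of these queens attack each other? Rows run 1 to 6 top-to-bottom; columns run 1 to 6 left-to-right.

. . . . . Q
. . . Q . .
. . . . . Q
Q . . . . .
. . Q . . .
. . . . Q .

Same column: (1,6)–(3,6) (column 6).
Total attacking pairs: 1.

1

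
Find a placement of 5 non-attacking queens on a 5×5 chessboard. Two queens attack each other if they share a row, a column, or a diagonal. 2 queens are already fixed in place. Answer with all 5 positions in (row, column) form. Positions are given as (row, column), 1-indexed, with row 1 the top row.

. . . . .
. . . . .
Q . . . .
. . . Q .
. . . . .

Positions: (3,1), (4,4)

(1,5) (2,3) (3,1) (4,4) (5,2)

Row 1: attacked by (3,1)→{1,3}; (4,4)→{1,4}. Safe: 2, 5. Place at column 5.
Row 2: attacked by (1,5)→{4,5}; (3,1)→{1,2}; (4,4)→{2,4}. Safe: 3. Place at column 3.
Row 5: attacked by (1,5)→{1,5}; (2,3)→{3}; (3,1)→{1,3}; (4,4)→{3,4,5}. Safe: 2. Place at column 2.
Columns [5, 3, 1, 4, 2], r−c [-4, -1, 2, 0, 3], r+c [6, 5, 4, 8, 7] are all distinct, so no two queens attack.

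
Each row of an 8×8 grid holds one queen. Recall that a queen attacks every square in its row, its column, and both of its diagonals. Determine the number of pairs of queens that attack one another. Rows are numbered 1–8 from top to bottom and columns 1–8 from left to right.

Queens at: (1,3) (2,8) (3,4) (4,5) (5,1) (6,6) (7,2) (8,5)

3

Same column: (4,5)–(8,5) (column 5).
Same diagonal: (3,4)–(4,5) (|3−4| = |4−5| = 1); (4,5)–(7,2) (|4−7| = |5−2| = 3).
Total attacking pairs: 3.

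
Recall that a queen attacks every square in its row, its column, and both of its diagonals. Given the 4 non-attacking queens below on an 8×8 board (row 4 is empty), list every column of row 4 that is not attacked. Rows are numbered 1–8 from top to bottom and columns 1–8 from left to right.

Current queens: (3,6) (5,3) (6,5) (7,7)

columns 1, 8

(3,6) attacks row 4 at column 6 and diagonals 5, 7.
(5,3) attacks row 4 at column 3 and diagonals 2, 4.
(6,5) attacks row 4 at column 5 and diagonals 3, 7.
(7,7) attacks row 4 at column 7 and diagonals 4.
Attacked columns: {2, 3, 4, 5, 6, 7}. Safe: {1, 8}.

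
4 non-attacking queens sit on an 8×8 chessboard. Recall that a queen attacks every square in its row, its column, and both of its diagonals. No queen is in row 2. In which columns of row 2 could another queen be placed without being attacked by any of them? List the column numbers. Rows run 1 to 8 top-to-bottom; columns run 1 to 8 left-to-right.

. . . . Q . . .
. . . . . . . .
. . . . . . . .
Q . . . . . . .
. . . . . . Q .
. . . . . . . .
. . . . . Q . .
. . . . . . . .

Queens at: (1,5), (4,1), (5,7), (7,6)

columns 2, 8

(1,5) attacks row 2 at column 5 and diagonals 4, 6.
(4,1) attacks row 2 at column 1 and diagonals 3.
(5,7) attacks row 2 at column 7 and diagonals 4.
(7,6) attacks row 2 at column 6 and diagonals 1.
Attacked columns: {1, 3, 4, 5, 6, 7}. Safe: {2, 8}.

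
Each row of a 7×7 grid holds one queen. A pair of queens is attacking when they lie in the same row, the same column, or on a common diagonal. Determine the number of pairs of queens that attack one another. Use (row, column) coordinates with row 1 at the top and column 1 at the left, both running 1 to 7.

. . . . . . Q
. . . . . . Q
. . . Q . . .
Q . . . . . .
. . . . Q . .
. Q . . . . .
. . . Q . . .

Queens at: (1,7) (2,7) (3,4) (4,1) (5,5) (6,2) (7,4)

Same column: (1,7)–(2,7) (column 7); (3,4)–(7,4) (column 4).
Same diagonal: (1,7)–(6,2) (|1−6| = |7−2| = 5); (4,1)–(7,4) (|4−7| = |1−4| = 3).
Total attacking pairs: 4.

4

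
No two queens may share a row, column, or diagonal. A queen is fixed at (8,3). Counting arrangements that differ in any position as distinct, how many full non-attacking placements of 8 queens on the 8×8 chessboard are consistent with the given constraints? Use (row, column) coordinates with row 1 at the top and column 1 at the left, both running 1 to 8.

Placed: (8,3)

Branch on row 1: col 1 → 2; col 2 → 2; col 4 → 3; col 5 → 4; col 6 → 5; col 7 → 0; col 8 → 0.
Sum: 2 + 2 + 3 + 4 + 5 + 0 + 0 = 16.

16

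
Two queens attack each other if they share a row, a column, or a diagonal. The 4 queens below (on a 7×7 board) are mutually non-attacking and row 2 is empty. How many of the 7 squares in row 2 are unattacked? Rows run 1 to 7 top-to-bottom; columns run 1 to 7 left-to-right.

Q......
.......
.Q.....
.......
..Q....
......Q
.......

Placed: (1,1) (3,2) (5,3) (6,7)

2

(1,1) attacks row 2 at column 1 and diagonals 2.
(3,2) attacks row 2 at column 2 and diagonals 1, 3.
(5,3) attacks row 2 at column 3 and diagonals 6.
(6,7) attacks row 2 at column 7 and diagonals 3.
Attacked columns: {1, 2, 3, 6, 7}. Safe: {4, 5}.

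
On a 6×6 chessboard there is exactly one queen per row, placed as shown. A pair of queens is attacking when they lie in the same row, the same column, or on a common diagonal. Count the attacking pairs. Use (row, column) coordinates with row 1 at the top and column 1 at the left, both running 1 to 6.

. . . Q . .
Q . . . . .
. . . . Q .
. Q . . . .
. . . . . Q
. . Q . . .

All columns are distinct and no two queens satisfy |Δrow| = |Δcol|, so no pair attacks.

0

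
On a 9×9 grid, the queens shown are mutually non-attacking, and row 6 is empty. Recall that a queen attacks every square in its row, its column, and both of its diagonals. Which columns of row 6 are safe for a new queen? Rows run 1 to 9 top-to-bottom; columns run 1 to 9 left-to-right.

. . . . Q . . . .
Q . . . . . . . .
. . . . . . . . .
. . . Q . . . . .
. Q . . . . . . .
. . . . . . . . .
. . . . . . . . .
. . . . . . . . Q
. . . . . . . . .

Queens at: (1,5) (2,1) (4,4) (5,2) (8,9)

(1,5) attacks row 6 at column 5.
(2,1) attacks row 6 at column 1 and diagonals 5.
(4,4) attacks row 6 at column 4 and diagonals 2, 6.
(5,2) attacks row 6 at column 2 and diagonals 1, 3.
(8,9) attacks row 6 at column 9 and diagonals 7.
Attacked columns: {1, 2, 3, 4, 5, 6, 7, 9}. Safe: {8}.

columns 8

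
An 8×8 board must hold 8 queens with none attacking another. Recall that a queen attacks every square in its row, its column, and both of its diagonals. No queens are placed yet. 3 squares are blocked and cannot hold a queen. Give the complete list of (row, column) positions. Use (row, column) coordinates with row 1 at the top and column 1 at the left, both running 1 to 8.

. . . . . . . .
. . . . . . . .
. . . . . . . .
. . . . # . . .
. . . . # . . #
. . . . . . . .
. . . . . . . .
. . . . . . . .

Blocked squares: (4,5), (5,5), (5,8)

Row 1: Safe: 1, 2, 3, 4, 5, 6, 7, 8. Place at column 2.
Row 2: attacked by (1,2)→{1,2,3}. Safe: 4, 5, 6, 7, 8. Place at column 5.
Row 3: attacked by (1,2)→{2,4}; (2,5)→{4,5,6}. Safe: 1, 3, 7, 8. Place at column 7.
Row 4: attacked by (1,2)→{2,5}; (2,5)→{3,5,7}; (3,7)→{6,7,8}. Blocked: 5. Safe: 1, 4. Place at column 4.
Row 5: attacked by (1,2)→{2,6}; (2,5)→{2,5,8}; (3,7)→{5,7}; (4,4)→{3,4,5}. Blocked: 5,8. Safe: 1. Place at column 1.
Row 6: attacked by (1,2)→{2,7}; (2,5)→{1,5}; (3,7)→{4,7}; (4,4)→{2,4,6}; (5,1)→{1,2}. Safe: 3, 8. Place at column 8.
Row 7: attacked by (1,2)→{2,8}; (2,5)→{5}; (3,7)→{3,7}; (4,4)→{1,4,7}; (5,1)→{1,3}; (6,8)→{7,8}. Safe: 6. Place at column 6.
Row 8: attacked by (1,2)→{2}; (2,5)→{5}; (3,7)→{2,7}; (4,4)→{4,8}; (5,1)→{1,4}; (6,8)→{6,8}; (7,6)→{5,6,7}. Safe: 3. Place at column 3.
Columns [2, 5, 7, 4, 1, 8, 6, 3], r−c [-1, -3, -4, 0, 4, -2, 1, 5], r+c [3, 7, 10, 8, 6, 14, 13, 11] are all distinct, so no two queens attack.

(1,2) (2,5) (3,7) (4,4) (5,1) (6,8) (7,6) (8,3)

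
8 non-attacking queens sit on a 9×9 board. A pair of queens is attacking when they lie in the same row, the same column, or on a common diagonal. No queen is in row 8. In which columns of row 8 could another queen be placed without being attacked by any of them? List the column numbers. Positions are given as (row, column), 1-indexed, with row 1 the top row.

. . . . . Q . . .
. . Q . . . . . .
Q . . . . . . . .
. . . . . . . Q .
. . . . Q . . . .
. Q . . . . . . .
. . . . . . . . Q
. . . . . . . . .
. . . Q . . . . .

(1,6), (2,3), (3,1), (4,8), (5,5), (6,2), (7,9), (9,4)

columns 7

(1,6) attacks row 8 at column 6.
(2,3) attacks row 8 at column 3 and diagonals 9.
(3,1) attacks row 8 at column 1 and diagonals 6.
(4,8) attacks row 8 at column 8 and diagonals 4.
(5,5) attacks row 8 at column 5 and diagonals 2, 8.
(6,2) attacks row 8 at column 2 and diagonals 4.
(7,9) attacks row 8 at column 9 and diagonals 8.
(9,4) attacks row 8 at column 4 and diagonals 3, 5.
Attacked columns: {1, 2, 3, 4, 5, 6, 8, 9}. Safe: {7}.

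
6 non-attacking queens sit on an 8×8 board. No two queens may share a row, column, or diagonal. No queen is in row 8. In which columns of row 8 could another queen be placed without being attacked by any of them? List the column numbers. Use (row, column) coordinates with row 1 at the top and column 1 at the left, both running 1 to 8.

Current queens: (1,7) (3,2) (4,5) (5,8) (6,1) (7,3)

(1,7) attacks row 8 at column 7.
(3,2) attacks row 8 at column 2 and diagonals 7.
(4,5) attacks row 8 at column 5 and diagonals 1.
(5,8) attacks row 8 at column 8 and diagonals 5.
(6,1) attacks row 8 at column 1 and diagonals 3.
(7,3) attacks row 8 at column 3 and diagonals 2, 4.
Attacked columns: {1, 2, 3, 4, 5, 7, 8}. Safe: {6}.

columns 6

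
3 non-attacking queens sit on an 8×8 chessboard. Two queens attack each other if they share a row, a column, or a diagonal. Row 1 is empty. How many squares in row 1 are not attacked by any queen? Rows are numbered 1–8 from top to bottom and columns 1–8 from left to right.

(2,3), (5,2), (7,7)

(2,3) attacks row 1 at column 3 and diagonals 2, 4.
(5,2) attacks row 1 at column 2 and diagonals 6.
(7,7) attacks row 1 at column 7 and diagonals 1.
Attacked columns: {1, 2, 3, 4, 6, 7}. Safe: {5, 8}.

2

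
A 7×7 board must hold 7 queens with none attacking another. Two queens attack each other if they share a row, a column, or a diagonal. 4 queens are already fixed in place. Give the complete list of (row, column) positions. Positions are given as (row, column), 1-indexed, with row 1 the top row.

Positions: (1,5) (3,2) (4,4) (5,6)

(1,5) (2,7) (3,2) (4,4) (5,6) (6,1) (7,3)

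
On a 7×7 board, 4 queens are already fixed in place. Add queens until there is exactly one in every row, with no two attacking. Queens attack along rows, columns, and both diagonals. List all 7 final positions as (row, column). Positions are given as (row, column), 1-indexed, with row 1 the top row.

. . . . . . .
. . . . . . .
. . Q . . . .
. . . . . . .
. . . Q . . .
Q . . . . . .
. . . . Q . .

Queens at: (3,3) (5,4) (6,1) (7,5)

(1,2) (2,6) (3,3) (4,7) (5,4) (6,1) (7,5)

Row 1: attacked by (3,3)→{1,3,5}; (5,4)→{4}; (6,1)→{1,6}; (7,5)→{5}. Safe: 2, 7. Place at column 2.
Row 2: attacked by (1,2)→{1,2,3}; (3,3)→{2,3,4}; (5,4)→{1,4,7}; (6,1)→{1,5}; (7,5)→{5}. Safe: 6. Place at column 6.
Row 4: attacked by (1,2)→{2,5}; (2,6)→{4,6}; (3,3)→{2,3,4}; (5,4)→{3,4,5}; (6,1)→{1,3}; (7,5)→{2,5}. Safe: 7. Place at column 7.
Columns [2, 6, 3, 7, 4, 1, 5], r−c [-1, -4, 0, -3, 1, 5, 2], r+c [3, 8, 6, 11, 9, 7, 12] are all distinct, so no two queens attack.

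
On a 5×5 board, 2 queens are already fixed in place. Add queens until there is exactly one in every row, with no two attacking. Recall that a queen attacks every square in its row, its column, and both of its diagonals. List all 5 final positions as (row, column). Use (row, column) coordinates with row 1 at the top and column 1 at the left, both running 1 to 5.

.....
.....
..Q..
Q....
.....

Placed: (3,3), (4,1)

(1,2) (2,5) (3,3) (4,1) (5,4)

Row 1: attacked by (3,3)→{1,3,5}; (4,1)→{1,4}. Safe: 2. Place at column 2.
Row 2: attacked by (1,2)→{1,2,3}; (3,3)→{2,3,4}; (4,1)→{1,3}. Safe: 5. Place at column 5.
Row 5: attacked by (1,2)→{2}; (2,5)→{2,5}; (3,3)→{1,3,5}; (4,1)→{1,2}. Safe: 4. Place at column 4.
Columns [2, 5, 3, 1, 4], r−c [-1, -3, 0, 3, 1], r+c [3, 7, 6, 5, 9] are all distinct, so no two queens attack.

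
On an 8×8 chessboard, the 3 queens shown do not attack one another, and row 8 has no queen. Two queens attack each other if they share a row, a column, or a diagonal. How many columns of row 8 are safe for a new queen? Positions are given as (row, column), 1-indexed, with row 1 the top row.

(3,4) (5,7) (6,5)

4

(3,4) attacks row 8 at column 4.
(5,7) attacks row 8 at column 7 and diagonals 4.
(6,5) attacks row 8 at column 5 and diagonals 3, 7.
Attacked columns: {3, 4, 5, 7}. Safe: {1, 2, 6, 8}.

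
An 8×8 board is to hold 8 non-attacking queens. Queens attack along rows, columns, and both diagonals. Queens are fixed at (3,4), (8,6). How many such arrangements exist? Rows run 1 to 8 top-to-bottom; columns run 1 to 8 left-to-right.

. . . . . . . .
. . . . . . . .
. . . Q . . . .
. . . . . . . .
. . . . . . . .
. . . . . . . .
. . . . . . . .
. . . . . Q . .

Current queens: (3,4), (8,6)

2

Branch on row 1: col 1 → 0; col 3 → 0; col 5 → 0; col 7 → 1; col 8 → 1.
Sum: 0 + 0 + 0 + 1 + 1 = 2.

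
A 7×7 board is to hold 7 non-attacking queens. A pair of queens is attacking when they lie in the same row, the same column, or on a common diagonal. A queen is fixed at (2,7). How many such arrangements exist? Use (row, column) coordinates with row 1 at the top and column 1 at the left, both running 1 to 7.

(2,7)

Branch on row 1: col 1 → 0; col 2 → 1; col 3 → 2; col 4 → 2; col 5 → 2.
Sum: 0 + 1 + 2 + 2 + 2 = 7.

7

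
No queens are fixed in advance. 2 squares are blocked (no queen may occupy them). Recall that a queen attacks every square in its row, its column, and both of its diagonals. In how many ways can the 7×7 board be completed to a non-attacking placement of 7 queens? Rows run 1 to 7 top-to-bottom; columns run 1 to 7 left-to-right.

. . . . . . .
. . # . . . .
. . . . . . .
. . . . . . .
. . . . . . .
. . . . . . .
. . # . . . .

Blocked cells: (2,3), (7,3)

Branch on row 1: col 1 → 2; col 2 → 7; col 3 → 6; col 4 → 5; col 5 → 3; col 6 → 3; col 7 → 2.
Sum: 2 + 7 + 6 + 5 + 3 + 3 + 2 = 28.

28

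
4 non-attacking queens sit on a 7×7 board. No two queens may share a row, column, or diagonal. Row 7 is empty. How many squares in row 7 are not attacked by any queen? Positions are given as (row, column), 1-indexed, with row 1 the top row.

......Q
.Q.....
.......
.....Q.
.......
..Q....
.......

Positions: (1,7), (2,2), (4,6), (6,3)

1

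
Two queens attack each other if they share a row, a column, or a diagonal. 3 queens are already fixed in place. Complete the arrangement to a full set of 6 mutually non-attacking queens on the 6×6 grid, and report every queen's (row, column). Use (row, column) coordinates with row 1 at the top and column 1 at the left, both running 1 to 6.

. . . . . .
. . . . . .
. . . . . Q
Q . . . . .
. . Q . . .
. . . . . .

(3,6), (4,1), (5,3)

(1,2) (2,4) (3,6) (4,1) (5,3) (6,5)

Row 1: attacked by (3,6)→{4,6}; (4,1)→{1,4}; (5,3)→{3}. Safe: 2, 5. Place at column 2.
Row 2: attacked by (1,2)→{1,2,3}; (3,6)→{5,6}; (4,1)→{1,3}; (5,3)→{3,6}. Safe: 4. Place at column 4.
Row 6: attacked by (1,2)→{2}; (2,4)→{4}; (3,6)→{3,6}; (4,1)→{1,3}; (5,3)→{2,3,4}. Safe: 5. Place at column 5.
Columns [2, 4, 6, 1, 3, 5], r−c [-1, -2, -3, 3, 2, 1], r+c [3, 6, 9, 5, 8, 11] are all distinct, so no two queens attack.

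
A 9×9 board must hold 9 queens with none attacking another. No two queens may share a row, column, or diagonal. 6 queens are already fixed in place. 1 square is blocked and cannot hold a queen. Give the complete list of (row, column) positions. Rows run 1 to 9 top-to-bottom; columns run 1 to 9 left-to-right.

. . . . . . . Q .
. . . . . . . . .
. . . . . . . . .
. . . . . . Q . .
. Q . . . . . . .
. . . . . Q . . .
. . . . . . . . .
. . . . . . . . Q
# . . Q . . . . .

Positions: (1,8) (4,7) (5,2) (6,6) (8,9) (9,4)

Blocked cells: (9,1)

Row 2: attacked by (1,8)→{7,8,9}; (4,7)→{5,7,9}; (5,2)→{2,5}; (6,6)→{2,6}; (8,9)→{3,9}; (9,4)→{4}. Safe: 1. Place at column 1.
Row 3: attacked by (1,8)→{6,8}; (2,1)→{1,2}; (4,7)→{6,7,8}; (5,2)→{2,4}; (6,6)→{3,6,9}; (8,9)→{4,9}; (9,4)→{4}. Safe: 5. Place at column 5.
Row 7: attacked by (1,8)→{2,8}; (2,1)→{1,6}; (3,5)→{1,5,9}; (4,7)→{4,7}; (5,2)→{2,4}; (6,6)→{5,6,7}; (8,9)→{8,9}; (9,4)→{2,4,6}. Safe: 3. Place at column 3.
Columns [8, 1, 5, 7, 2, 6, 3, 9, 4], r−c [-7, 1, -2, -3, 3, 0, 4, -1, 5], r+c [9, 3, 8, 11, 7, 12, 10, 17, 13] are all distinct, so no two queens attack.

(1,8) (2,1) (3,5) (4,7) (5,2) (6,6) (7,3) (8,9) (9,4)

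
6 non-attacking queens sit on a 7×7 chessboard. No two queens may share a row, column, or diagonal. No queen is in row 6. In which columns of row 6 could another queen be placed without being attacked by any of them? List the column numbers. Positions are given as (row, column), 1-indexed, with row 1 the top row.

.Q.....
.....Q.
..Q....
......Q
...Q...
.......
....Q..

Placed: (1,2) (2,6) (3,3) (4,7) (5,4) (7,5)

columns 1

(1,2) attacks row 6 at column 2 and diagonals 7.
(2,6) attacks row 6 at column 6 and diagonals 2.
(3,3) attacks row 6 at column 3 and diagonals 6.
(4,7) attacks row 6 at column 7 and diagonals 5.
(5,4) attacks row 6 at column 4 and diagonals 3, 5.
(7,5) attacks row 6 at column 5 and diagonals 4, 6.
Attacked columns: {2, 3, 4, 5, 6, 7}. Safe: {1}.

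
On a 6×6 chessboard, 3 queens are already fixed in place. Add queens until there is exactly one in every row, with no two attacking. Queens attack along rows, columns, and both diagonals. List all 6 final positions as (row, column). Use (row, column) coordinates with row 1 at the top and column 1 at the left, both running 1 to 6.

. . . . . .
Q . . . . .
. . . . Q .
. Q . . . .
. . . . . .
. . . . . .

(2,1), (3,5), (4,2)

(1,4) (2,1) (3,5) (4,2) (5,6) (6,3)

Row 1: attacked by (2,1)→{1,2}; (3,5)→{3,5}; (4,2)→{2,5}. Safe: 4, 6. Place at column 4.
Row 5: attacked by (1,4)→{4}; (2,1)→{1,4}; (3,5)→{3,5}; (4,2)→{1,2,3}. Safe: 6. Place at column 6.
Row 6: attacked by (1,4)→{4}; (2,1)→{1,5}; (3,5)→{2,5}; (4,2)→{2,4}; (5,6)→{5,6}. Safe: 3. Place at column 3.
Columns [4, 1, 5, 2, 6, 3], r−c [-3, 1, -2, 2, -1, 3], r+c [5, 3, 8, 6, 11, 9] are all distinct, so no two queens attack.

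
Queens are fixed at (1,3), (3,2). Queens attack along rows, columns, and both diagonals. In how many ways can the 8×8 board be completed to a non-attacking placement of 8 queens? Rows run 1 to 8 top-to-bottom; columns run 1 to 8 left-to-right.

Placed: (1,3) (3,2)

Branch on row 2: col 5 → 2; col 6 → 3; col 7 → 2; col 8 → 0.
Sum: 2 + 3 + 2 + 0 = 7.

7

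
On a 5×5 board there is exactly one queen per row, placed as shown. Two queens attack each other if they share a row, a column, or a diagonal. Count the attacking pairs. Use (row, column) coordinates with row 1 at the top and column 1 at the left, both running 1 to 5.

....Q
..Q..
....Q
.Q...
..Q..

Same column: (1,5)–(3,5) (column 5); (2,3)–(5,3) (column 3).
Same diagonal: (1,5)–(4,2) (|1−4| = |5−2| = 3); (3,5)–(5,3) (|3−5| = |5−3| = 2); (4,2)–(5,3) (|4−5| = |2−3| = 1).
Total attacking pairs: 5.

5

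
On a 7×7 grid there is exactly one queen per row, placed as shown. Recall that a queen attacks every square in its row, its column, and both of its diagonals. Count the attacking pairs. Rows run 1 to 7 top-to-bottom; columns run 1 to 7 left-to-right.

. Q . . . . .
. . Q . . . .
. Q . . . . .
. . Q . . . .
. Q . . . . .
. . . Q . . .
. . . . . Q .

Same column: (1,2)–(3,2) (column 2); (1,2)–(5,2) (column 2); (2,3)–(4,3) (column 3); (3,2)–(5,2) (column 2).
Same diagonal: (1,2)–(2,3) (|1−2| = |2−3| = 1); (2,3)–(3,2) (|2−3| = |3−2| = 1); (3,2)–(4,3) (|3−4| = |2−3| = 1); (3,2)–(7,6) (|3−7| = |2−6| = 4); (4,3)–(5,2) (|4−5| = |3−2| = 1); (4,3)–(7,6) (|4−7| = |3−6| = 3).
Total attacking pairs: 10.

10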